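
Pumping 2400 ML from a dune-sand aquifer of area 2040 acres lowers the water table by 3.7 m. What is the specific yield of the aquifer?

Sy ≈ 0.079

A = 2040 acres = 8.256 × 10^6 m²
ΔV = 2400 ML = 2.4 × 10^6 m³
Sy = ΔV / (A × Δh) = 2.4 × 10^6 m³ / (8.256 × 10^6 m² × 3.7 m) = 0.07857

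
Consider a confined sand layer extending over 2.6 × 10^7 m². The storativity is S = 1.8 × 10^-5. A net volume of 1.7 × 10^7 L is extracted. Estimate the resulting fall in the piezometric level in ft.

ΔV = 1.7 × 10^7 L = 17000 m³
Δh = ΔV / (S × A) = 17000 m³ / (1.8 × 10^-5 × 2.6 × 10^7 m²) = 36.32 m
Δh = 36.32 m = 119.2 ft

Δh ≈ 119 ft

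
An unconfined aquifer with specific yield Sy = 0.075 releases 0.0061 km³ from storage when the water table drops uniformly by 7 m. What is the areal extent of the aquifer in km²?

A ≈ 11.6 km²

ΔV = 0.0061 km³ = 6.1 × 10^6 m³
A = ΔV / (Sy × Δh) = 6.1 × 10^6 / (0.075 × 7) = 1.162 × 10^7 m²
A = 1.162 × 10^7 m² = 11.62 km²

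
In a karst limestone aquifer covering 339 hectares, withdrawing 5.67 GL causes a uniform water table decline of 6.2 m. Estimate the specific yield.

Sy ≈ 0.27

A = 339 hectares = 3.39 × 10^6 m²
ΔV = 5.67 GL = 5.67 × 10^6 m³
Sy = ΔV / (A × Δh) = 5.67 × 10^6 m³ / (3.39 × 10^6 m² × 6.2 m) = 0.2698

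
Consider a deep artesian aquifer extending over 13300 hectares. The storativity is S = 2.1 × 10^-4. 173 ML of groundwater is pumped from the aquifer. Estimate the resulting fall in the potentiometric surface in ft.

Δh ≈ 20.3 ft

A = 13300 hectares = 1.33 × 10^8 m²
ΔV = 173 ML = 1.73 × 10^5 m³
Δh = ΔV / (S × A) = 1.73 × 10^5 m³ / (2.1 × 10^-4 × 1.33 × 10^8 m²) = 6.194 m
Δh = 6.194 m = 20.32 ft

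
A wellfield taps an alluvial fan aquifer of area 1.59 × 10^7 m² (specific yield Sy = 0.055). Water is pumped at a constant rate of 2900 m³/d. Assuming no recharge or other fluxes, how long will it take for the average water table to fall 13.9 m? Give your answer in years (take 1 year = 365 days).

ΔV = Sy × A × Δh = 0.055 × 1.59 × 10^7 × 13.9 = 1.216 × 10^7 m³
t = ΔV / Q = 1.216 × 10^7 m³ / 2900 m³/d = 4192 d
t = 4192 d ≈ 11.48 years

t ≈ 11.5 years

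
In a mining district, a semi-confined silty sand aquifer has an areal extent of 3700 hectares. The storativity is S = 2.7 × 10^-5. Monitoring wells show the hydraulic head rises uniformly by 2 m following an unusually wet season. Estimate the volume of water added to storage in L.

A = 3700 hectares = 3.7 × 10^7 m²
ΔV = S × A × Δh = 2.7 × 10^-5 × 3.7 × 10^7 m² × 2 m = 1998 m³
ΔV = 1998 m³ = 1.998 × 10^6 L

ΔV ≈ 2 × 10^6 L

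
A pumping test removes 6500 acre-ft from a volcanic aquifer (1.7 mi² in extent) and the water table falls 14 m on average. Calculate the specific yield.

A = 1.7 mi² = 4.403 × 10^6 m²
ΔV = 6500 acre-ft = 8.018 × 10^6 m³
Sy = ΔV / (A × Δh) = 8.018 × 10^6 m³ / (4.403 × 10^6 m² × 14 m) = 0.1301

Sy ≈ 0.13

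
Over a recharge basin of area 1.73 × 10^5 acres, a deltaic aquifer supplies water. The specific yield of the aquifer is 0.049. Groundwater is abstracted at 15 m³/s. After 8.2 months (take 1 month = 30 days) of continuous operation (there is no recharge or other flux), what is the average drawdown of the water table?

Δh ≈ 9.29 m

A = 1.73 × 10^5 acres = 7.001 × 10^8 m²
Q = 15 m³/s = 1.296 × 10^6 m³/d
t = 8.2 months = 246 d
ΔV = Q × t = 1.296 × 10^6 m³/d × 246 d = 3.188 × 10^8 m³
Δh = ΔV / (Sy × A) = 3.188 × 10^8 / (0.049 × 7.001 × 10^8) = 9.294 m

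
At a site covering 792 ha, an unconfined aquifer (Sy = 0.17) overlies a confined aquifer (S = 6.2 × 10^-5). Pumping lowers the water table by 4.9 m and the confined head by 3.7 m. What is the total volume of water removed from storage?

ΔV ≈ 6.6 × 10^6 m³

A = 792 ha = 7.92 × 10^6 m²
Unconfined: ΔV_u = Sy × A × Δh_u = 0.17 × 7.92 × 10^6 × 4.9 = 6.597 × 10^6 m³
Confined: ΔV_c = S × A × Δh_c = 6.2 × 10^-5 × 7.92 × 10^6 × 3.7 = 1817 m³
Total ΔV = 6.597 × 10^6 + 1817 = 6.599 × 10^6 m³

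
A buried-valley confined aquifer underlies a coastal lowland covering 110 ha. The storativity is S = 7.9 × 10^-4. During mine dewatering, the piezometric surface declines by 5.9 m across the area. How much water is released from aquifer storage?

A = 110 ha = 1.1 × 10^6 m²
ΔV = S × A × Δh = 7.9 × 10^-4 × 1.1 × 10^6 m² × 5.9 m = 5127 m³

ΔV ≈ 5130 m³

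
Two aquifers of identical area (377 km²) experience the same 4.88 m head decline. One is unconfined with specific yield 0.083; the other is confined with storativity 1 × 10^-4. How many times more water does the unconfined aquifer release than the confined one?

ΔV_u / ΔV_c ≈ 830

A = 377 km² = 3.77 × 10^8 m²
Unconfined: ΔV_u = Sy × A × Δh = 0.083 × 3.77 × 10^8 × 4.88 = 1.527 × 10^8 m³
Confined: ΔV_c = S × A × Δh = 1 × 10^-4 × 3.77 × 10^8 × 4.88 = 1.84 × 10^5 m³
Ratio = ΔV_u / ΔV_c = Sy / S = 0.083 / 1 × 10^-4 = 830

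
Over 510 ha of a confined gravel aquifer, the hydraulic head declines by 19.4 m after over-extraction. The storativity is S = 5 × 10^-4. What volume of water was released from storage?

ΔV ≈ 49500 m³

A = 510 ha = 5.1 × 10^6 m²
ΔV = S × A × Δh = 5 × 10^-4 × 5.1 × 10^6 m² × 19.4 m = 49470 m³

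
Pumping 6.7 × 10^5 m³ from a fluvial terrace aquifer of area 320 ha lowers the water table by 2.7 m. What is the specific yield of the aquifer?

Sy ≈ 0.078

A = 320 ha = 3.2 × 10^6 m²
Sy = ΔV / (A × Δh) = 6.7 × 10^5 m³ / (3.2 × 10^6 m² × 2.7 m) = 0.07755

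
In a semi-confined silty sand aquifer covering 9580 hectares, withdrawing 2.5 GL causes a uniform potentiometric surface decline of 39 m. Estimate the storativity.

S ≈ 6.7 × 10^-4

A = 9580 hectares = 9.58 × 10^7 m²
ΔV = 2.5 GL = 2.5 × 10^6 m³
S = ΔV / (A × Δh) = 2.5 × 10^6 m³ / (9.58 × 10^7 m² × 39 m) = 6.691 × 10^-4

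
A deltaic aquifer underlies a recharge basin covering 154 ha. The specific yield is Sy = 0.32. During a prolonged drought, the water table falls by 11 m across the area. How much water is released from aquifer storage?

A = 154 ha = 1.54 × 10^6 m²
ΔV = Sy × A × Δh = 0.32 × 1.54 × 10^6 m² × 11 m = 5.421 × 10^6 m³

ΔV ≈ 5.42 × 10^6 m³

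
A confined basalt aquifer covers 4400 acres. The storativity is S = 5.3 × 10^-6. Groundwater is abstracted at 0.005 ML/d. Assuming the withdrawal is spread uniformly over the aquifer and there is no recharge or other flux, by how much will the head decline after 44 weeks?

Δh ≈ 16.3 m

A = 4400 acres = 1.781 × 10^7 m²
Q = 0.005 ML/d = 5 m³/d
t = 44 weeks = 308 d
ΔV = Q × t = 5 m³/d × 308 d = 1540 m³
Δh = ΔV / (S × A) = 1540 / (5.3 × 10^-6 × 1.781 × 10^7) = 16.32 m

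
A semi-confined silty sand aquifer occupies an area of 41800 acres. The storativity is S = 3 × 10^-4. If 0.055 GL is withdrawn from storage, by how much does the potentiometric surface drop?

A = 41800 acres = 1.692 × 10^8 m²
ΔV = 0.055 GL = 55000 m³
Δh = ΔV / (S × A) = 55000 m³ / (3 × 10^-4 × 1.692 × 10^8 m²) = 1.084 m

Δh ≈ 1.08 m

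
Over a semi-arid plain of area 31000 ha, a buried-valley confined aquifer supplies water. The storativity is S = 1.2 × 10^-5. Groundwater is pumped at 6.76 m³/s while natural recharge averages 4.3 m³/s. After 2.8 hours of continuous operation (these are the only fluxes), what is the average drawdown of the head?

Δh ≈ 6.67 m

A = 31000 ha = 3.1 × 10^8 m²
Net abstraction = 6.76 − 4.3 = 2.46 m³/s
Q_net = 2.46 m³/s = 2.125 × 10^5 m³/d
t = 2.8 hours = 0.1167 d
ΔV = Q × t = 2.125 × 10^5 m³/d × 0.1167 d = 24800 m³
Δh = ΔV / (S × A) = 24800 / (1.2 × 10^-5 × 3.1 × 10^8) = 6.666 m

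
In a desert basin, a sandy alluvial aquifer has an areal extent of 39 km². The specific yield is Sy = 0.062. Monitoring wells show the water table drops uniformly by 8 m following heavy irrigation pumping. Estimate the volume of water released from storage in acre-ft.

ΔV ≈ 15700 acre-ft

A = 39 km² = 3.9 × 10^7 m²
ΔV = Sy × A × Δh = 0.062 × 3.9 × 10^7 m² × 8 m = 1.934 × 10^7 m³
ΔV = 1.934 × 10^7 m³ = 15680 acre-ft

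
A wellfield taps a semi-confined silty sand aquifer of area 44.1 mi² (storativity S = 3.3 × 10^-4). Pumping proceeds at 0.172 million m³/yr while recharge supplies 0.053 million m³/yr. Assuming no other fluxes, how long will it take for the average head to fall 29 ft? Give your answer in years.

t ≈ 2.8 years

A = 44.1 mi² = 1.142 × 10^8 m²
Δh = 29 ft = 8.839 m
ΔV = S × A × Δh = 3.3 × 10^-4 × 1.142 × 10^8 × 8.839 = 3.332 × 10^5 m³
Net withdrawal = 0.172 − 0.053 = 0.119 million m³/yr = 326 m³/d
t = ΔV / Q = 3.332 × 10^5 m³ / 326 m³/d = 1022 d
t = 1022 d ≈ 2.8 years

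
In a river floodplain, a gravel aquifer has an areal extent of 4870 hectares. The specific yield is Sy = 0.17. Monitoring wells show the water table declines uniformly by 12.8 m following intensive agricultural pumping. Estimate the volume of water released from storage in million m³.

ΔV ≈ 106 million m³

A = 4870 hectares = 4.87 × 10^7 m²
ΔV = Sy × A × Δh = 0.17 × 4.87 × 10^7 m² × 12.8 m = 1.06 × 10^8 m³
ΔV = 1.06 × 10^8 m³ = 106 million m³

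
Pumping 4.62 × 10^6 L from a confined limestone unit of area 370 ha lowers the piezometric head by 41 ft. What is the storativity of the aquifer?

S ≈ 1 × 10^-4

A = 370 ha = 3.7 × 10^6 m²
Δh = 41 ft = 12.5 m
ΔV = 4.62 × 10^6 L = 4620 m³
S = ΔV / (A × Δh) = 4620 m³ / (3.7 × 10^6 m² × 12.5 m) = 9.992 × 10^-5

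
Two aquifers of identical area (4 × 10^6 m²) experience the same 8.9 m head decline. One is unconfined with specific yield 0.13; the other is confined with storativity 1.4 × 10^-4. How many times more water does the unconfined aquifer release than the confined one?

Unconfined: ΔV_u = Sy × A × Δh = 0.13 × 4 × 10^6 × 8.9 = 4.628 × 10^6 m³
Confined: ΔV_c = S × A × Δh = 1.4 × 10^-4 × 4 × 10^6 × 8.9 = 4984 m³
Ratio = ΔV_u / ΔV_c = Sy / S = 0.13 / 1.4 × 10^-4 = 928.6

ΔV_u / ΔV_c ≈ 929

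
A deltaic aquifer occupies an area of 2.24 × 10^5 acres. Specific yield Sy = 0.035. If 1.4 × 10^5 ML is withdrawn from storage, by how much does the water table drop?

A = 2.24 × 10^5 acres = 9.065 × 10^8 m²
ΔV = 1.4 × 10^5 ML = 1.4 × 10^8 m³
Δh = ΔV / (Sy × A) = 1.4 × 10^8 m³ / (0.035 × 9.065 × 10^8 m²) = 4.413 m

Δh ≈ 4.41 m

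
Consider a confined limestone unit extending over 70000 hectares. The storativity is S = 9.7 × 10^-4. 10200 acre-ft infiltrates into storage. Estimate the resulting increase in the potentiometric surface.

Δh ≈ 18.5 m

A = 70000 hectares = 7 × 10^8 m²
ΔV = 10200 acre-ft = 1.258 × 10^7 m³
Δh = ΔV / (S × A) = 1.258 × 10^7 m³ / (9.7 × 10^-4 × 7 × 10^8 m²) = 18.53 m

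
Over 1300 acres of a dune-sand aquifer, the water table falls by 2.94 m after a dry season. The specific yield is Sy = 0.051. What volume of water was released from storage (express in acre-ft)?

ΔV ≈ 640 acre-ft

A = 1300 acres = 5.261 × 10^6 m²
ΔV = Sy × A × Δh = 0.051 × 5.261 × 10^6 m² × 2.94 m = 7.888 × 10^5 m³
ΔV = 7.888 × 10^5 m³ = 639.5 acre-ft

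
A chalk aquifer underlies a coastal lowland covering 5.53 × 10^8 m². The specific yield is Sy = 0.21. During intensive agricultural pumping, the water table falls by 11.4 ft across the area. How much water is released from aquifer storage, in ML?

ΔV ≈ 4.04 × 10^5 ML

Δh = 11.4 ft = 3.475 m
ΔV = Sy × A × Δh = 0.21 × 5.53 × 10^8 m² × 3.475 m = 4.035 × 10^8 m³
ΔV = 4.035 × 10^8 m³ = 4.035 × 10^5 ML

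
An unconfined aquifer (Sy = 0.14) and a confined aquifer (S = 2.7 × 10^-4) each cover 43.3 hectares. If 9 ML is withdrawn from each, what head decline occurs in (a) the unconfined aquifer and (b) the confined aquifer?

Δh_u ≈ 0.148 m; Δh_c ≈ 77 m

A = 43.3 hectares = 4.33 × 10^5 m²
ΔV = 9 ML = 9000 m³
Unconfined: Δh_u = ΔV/(Sy·A) = 9000/(0.14 × 4.33 × 10^5) = 0.1485 m
Confined: Δh_c = ΔV/(S·A) = 9000/(2.7 × 10^-4 × 4.33 × 10^5) = 76.98 m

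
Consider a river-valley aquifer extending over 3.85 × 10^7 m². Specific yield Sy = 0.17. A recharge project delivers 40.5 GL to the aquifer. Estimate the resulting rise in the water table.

Δh ≈ 6.19 m

ΔV = 40.5 GL = 4.05 × 10^7 m³
Δh = ΔV / (Sy × A) = 4.05 × 10^7 m³ / (0.17 × 3.85 × 10^7 m²) = 6.188 m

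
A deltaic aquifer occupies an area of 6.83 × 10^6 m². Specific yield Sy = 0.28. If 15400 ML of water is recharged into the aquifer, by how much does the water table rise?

Δh ≈ 8.05 m

ΔV = 15400 ML = 1.54 × 10^7 m³
Δh = ΔV / (Sy × A) = 1.54 × 10^7 m³ / (0.28 × 6.83 × 10^6 m²) = 8.053 m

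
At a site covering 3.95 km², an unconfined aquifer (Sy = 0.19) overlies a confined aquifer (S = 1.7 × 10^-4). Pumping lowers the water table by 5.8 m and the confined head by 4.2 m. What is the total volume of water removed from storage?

A = 3.95 km² = 3.95 × 10^6 m²
Unconfined: ΔV_u = Sy × A × Δh_u = 0.19 × 3.95 × 10^6 × 5.8 = 4.353 × 10^6 m³
Confined: ΔV_c = S × A × Δh_c = 1.7 × 10^-4 × 3.95 × 10^6 × 4.2 = 2820 m³
Total ΔV = 4.353 × 10^6 + 2820 = 4.356 × 10^6 m³

ΔV ≈ 4.36 × 10^6 m³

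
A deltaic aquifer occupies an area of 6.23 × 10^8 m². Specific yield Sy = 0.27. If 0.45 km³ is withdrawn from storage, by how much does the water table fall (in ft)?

Δh ≈ 8.78 ft

ΔV = 0.45 km³ = 4.5 × 10^8 m³
Δh = ΔV / (Sy × A) = 4.5 × 10^8 m³ / (0.27 × 6.23 × 10^8 m²) = 2.675 m
Δh = 2.675 m = 8.777 ft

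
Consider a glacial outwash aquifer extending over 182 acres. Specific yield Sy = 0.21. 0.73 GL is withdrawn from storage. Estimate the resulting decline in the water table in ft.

A = 182 acres = 7.365 × 10^5 m²
ΔV = 0.73 GL = 7.3 × 10^5 m³
Δh = ΔV / (Sy × A) = 7.3 × 10^5 m³ / (0.21 × 7.365 × 10^5 m²) = 4.72 m
Δh = 4.72 m = 15.48 ft

Δh ≈ 15.5 ft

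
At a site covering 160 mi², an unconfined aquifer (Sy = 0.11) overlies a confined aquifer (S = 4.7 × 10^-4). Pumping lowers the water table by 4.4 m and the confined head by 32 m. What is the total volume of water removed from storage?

A = 160 mi² = 4.144 × 10^8 m²
Unconfined: ΔV_u = Sy × A × Δh_u = 0.11 × 4.144 × 10^8 × 4.4 = 2.006 × 10^8 m³
Confined: ΔV_c = S × A × Δh_c = 4.7 × 10^-4 × 4.144 × 10^8 × 32 = 6.233 × 10^6 m³
Total ΔV = 2.006 × 10^8 + 6.233 × 10^6 = 2.068 × 10^8 m³

ΔV ≈ 2.07 × 10^8 m³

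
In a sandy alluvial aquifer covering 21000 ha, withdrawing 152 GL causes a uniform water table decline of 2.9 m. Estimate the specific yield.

Sy ≈ 0.25

A = 21000 ha = 2.1 × 10^8 m²
ΔV = 152 GL = 1.52 × 10^8 m³
Sy = ΔV / (A × Δh) = 1.52 × 10^8 m³ / (2.1 × 10^8 m² × 2.9 m) = 0.2496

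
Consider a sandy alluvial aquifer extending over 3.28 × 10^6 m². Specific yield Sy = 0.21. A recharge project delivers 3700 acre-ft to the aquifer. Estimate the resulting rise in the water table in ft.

Δh ≈ 21.7 ft

ΔV = 3700 acre-ft = 4.564 × 10^6 m³
Δh = ΔV / (Sy × A) = 4.564 × 10^6 m³ / (0.21 × 3.28 × 10^6 m²) = 6.626 m
Δh = 6.626 m = 21.74 ft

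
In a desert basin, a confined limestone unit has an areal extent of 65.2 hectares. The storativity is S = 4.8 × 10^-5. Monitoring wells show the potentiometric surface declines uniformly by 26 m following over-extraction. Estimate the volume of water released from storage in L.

ΔV ≈ 8.14 × 10^5 L

A = 65.2 hectares = 6.52 × 10^5 m²
ΔV = S × A × Δh = 4.8 × 10^-5 × 6.52 × 10^5 m² × 26 m = 813.7 m³
ΔV = 813.7 m³ = 8.137 × 10^5 L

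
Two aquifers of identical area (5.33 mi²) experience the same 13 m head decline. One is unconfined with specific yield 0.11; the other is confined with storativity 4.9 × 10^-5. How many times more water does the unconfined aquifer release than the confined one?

ΔV_u / ΔV_c ≈ 2240

A = 5.33 mi² = 1.38 × 10^7 m²
Unconfined: ΔV_u = Sy × A × Δh = 0.11 × 1.38 × 10^7 × 13 = 1.974 × 10^7 m³
Confined: ΔV_c = S × A × Δh = 4.9 × 10^-5 × 1.38 × 10^7 × 13 = 8794 m³
Ratio = ΔV_u / ΔV_c = Sy / S = 0.11 / 4.9 × 10^-5 = 2245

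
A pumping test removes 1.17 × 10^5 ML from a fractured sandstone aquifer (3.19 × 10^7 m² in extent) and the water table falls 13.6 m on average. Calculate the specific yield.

ΔV = 1.17 × 10^5 ML = 1.17 × 10^8 m³
Sy = ΔV / (A × Δh) = 1.17 × 10^8 m³ / (3.19 × 10^7 m² × 13.6 m) = 0.2697

Sy ≈ 0.27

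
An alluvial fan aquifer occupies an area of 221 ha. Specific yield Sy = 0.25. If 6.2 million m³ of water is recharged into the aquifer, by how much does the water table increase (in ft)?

A = 221 ha = 2.21 × 10^6 m²
ΔV = 6.2 million m³ = 6.2 × 10^6 m³
Δh = ΔV / (Sy × A) = 6.2 × 10^6 m³ / (0.25 × 2.21 × 10^6 m²) = 11.22 m
Δh = 11.22 m = 36.82 ft

Δh ≈ 36.8 ft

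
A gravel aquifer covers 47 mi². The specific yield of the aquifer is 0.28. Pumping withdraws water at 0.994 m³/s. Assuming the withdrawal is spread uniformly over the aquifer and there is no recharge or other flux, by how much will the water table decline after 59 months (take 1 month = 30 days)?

Δh ≈ 4.46 m

A = 47 mi² = 1.217 × 10^8 m²
Q = 0.994 m³/s = 85880 m³/d
t = 59 months = 1770 d
ΔV = Q × t = 85880 m³/d × 1770 d = 1.52 × 10^8 m³
Δh = ΔV / (Sy × A) = 1.52 × 10^8 / (0.28 × 1.217 × 10^8) = 4.46 m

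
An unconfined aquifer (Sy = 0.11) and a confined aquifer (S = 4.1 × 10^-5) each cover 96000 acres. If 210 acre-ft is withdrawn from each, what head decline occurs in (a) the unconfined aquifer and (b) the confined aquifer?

A = 96000 acres = 3.885 × 10^8 m²
ΔV = 210 acre-ft = 2.59 × 10^5 m³
Unconfined: Δh_u = ΔV/(Sy·A) = 2.59 × 10^5/(0.11 × 3.885 × 10^8) = 0.006061 m
Confined: Δh_c = ΔV/(S·A) = 2.59 × 10^5/(4.1 × 10^-5 × 3.885 × 10^8) = 16.26 m

Δh_u ≈ 0.00606 m; Δh_c ≈ 16.3 m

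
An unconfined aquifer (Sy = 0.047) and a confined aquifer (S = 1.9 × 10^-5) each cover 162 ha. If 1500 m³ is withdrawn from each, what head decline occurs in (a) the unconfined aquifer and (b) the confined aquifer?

A = 162 ha = 1.62 × 10^6 m²
Unconfined: Δh_u = ΔV/(Sy·A) = 1500/(0.047 × 1.62 × 10^6) = 0.0197 m
Confined: Δh_c = ΔV/(S·A) = 1500/(1.9 × 10^-5 × 1.62 × 10^6) = 48.73 m

Δh_u ≈ 0.0197 m; Δh_c ≈ 48.7 m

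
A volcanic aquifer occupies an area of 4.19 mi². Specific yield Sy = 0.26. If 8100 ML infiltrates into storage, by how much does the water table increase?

Δh ≈ 2.87 m

A = 4.19 mi² = 1.085 × 10^7 m²
ΔV = 8100 ML = 8.1 × 10^6 m³
Δh = ΔV / (Sy × A) = 8.1 × 10^6 m³ / (0.26 × 1.085 × 10^7 m²) = 2.871 m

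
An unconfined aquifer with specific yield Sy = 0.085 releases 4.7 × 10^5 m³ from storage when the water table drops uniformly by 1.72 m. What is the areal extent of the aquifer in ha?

A ≈ 321 ha

A = ΔV / (Sy × Δh) = 4.7 × 10^5 / (0.085 × 1.72) = 3.215 × 10^6 m²
A = 3.215 × 10^6 m² = 321.5 ha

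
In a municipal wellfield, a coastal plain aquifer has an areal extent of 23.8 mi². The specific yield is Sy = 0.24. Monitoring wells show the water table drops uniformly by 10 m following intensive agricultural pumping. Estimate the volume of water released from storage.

ΔV ≈ 1.48 × 10^8 m³

A = 23.8 mi² = 6.164 × 10^7 m²
ΔV = Sy × A × Δh = 0.24 × 6.164 × 10^7 m² × 10 m = 1.479 × 10^8 m³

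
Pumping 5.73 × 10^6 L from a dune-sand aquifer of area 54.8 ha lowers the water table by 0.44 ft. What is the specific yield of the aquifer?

A = 54.8 ha = 5.48 × 10^5 m²
Δh = 0.44 ft = 0.1341 m
ΔV = 5.73 × 10^6 L = 5730 m³
Sy = ΔV / (A × Δh) = 5730 m³ / (5.48 × 10^5 m² × 0.1341 m) = 0.07797

Sy ≈ 0.078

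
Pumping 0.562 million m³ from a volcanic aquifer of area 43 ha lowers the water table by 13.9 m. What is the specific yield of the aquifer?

A = 43 ha = 4.3 × 10^5 m²
ΔV = 0.562 million m³ = 5.62 × 10^5 m³
Sy = ΔV / (A × Δh) = 5.62 × 10^5 m³ / (4.3 × 10^5 m² × 13.9 m) = 0.09403

Sy ≈ 0.094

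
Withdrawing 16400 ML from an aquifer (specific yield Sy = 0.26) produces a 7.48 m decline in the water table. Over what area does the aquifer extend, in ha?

ΔV = 16400 ML = 1.64 × 10^7 m³
A = ΔV / (Sy × Δh) = 1.64 × 10^7 / (0.26 × 7.48) = 8.433 × 10^6 m²
A = 8.433 × 10^6 m² = 843.3 ha

A ≈ 843 ha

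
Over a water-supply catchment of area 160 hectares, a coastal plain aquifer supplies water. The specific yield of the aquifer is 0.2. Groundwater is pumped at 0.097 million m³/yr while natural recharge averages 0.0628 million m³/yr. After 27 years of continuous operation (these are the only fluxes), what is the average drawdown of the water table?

A = 160 hectares = 1.6 × 10^6 m²
Net abstraction = 0.097 − 0.0628 = 0.0342 million m³/yr
Q_net = 0.0342 million m³/yr = 93.7 m³/d
t = 27 years = 9855 d
ΔV = Q × t = 93.7 m³/d × 9855 d = 9.234 × 10^5 m³
Δh = ΔV / (Sy × A) = 9.234 × 10^5 / (0.2 × 1.6 × 10^6) = 2.886 m

Δh ≈ 2.89 m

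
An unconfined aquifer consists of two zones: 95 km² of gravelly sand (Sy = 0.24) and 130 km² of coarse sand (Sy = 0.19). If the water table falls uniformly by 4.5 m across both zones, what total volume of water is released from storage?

ΔV ≈ 2.14 × 10^8 m³

A₁ = 95 km² = 9.5 × 10^7 m²; A₂ = 130 km² = 1.3 × 10^8 m²
ΔV₁ = 0.24 × 9.5 × 10^7 × 4.5 = 1.026 × 10^8 m³
ΔV₂ = 0.19 × 1.3 × 10^8 × 4.5 = 1.111 × 10^8 m³
ΔV = ΔV₁ + ΔV₂ = 2.138 × 10^8 m³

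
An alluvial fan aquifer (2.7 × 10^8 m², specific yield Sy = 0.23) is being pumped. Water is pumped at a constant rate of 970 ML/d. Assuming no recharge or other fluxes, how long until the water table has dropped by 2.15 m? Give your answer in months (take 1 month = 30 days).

ΔV = Sy × A × Δh = 0.23 × 2.7 × 10^8 × 2.15 = 1.335 × 10^8 m³
Q = 970 ML/d = 9.7 × 10^5 m³/d
t = ΔV / Q = 1.335 × 10^8 m³ / 9.7 × 10^5 m³/d = 137.6 d
t = 137.6 d ≈ 4.588 months

t ≈ 4.59 months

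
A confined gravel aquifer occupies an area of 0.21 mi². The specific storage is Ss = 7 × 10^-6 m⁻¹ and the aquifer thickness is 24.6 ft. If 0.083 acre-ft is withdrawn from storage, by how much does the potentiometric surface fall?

Δh ≈ 3.59 m

b = 24.6 ft = 7.498 m
S = Ss × b = 7 × 10^-6 m⁻¹ × 7.498 m = 5.249 × 10^-5
A = 0.21 mi² = 5.439 × 10^5 m²
ΔV = 0.083 acre-ft = 102.4 m³
Δh = ΔV / (S × A) = 102.4 m³ / (5.249 × 10^-5 × 5.439 × 10^5 m²) = 3.586 m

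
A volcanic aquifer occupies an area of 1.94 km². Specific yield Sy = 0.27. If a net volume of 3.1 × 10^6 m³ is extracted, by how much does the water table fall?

Δh ≈ 5.92 m

A = 1.94 km² = 1.94 × 10^6 m²
Δh = ΔV / (Sy × A) = 3.1 × 10^6 m³ / (0.27 × 1.94 × 10^6 m²) = 5.918 m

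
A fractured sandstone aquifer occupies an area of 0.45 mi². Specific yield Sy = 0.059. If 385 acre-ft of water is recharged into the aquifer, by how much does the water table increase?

Δh ≈ 6.91 m

A = 0.45 mi² = 1.165 × 10^6 m²
ΔV = 385 acre-ft = 4.749 × 10^5 m³
Δh = ΔV / (Sy × A) = 4.749 × 10^5 m³ / (0.059 × 1.165 × 10^6 m²) = 6.906 m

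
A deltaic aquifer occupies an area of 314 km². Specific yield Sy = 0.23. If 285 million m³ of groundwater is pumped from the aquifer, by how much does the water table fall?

A = 314 km² = 3.14 × 10^8 m²
ΔV = 285 million m³ = 2.85 × 10^8 m³
Δh = ΔV / (Sy × A) = 2.85 × 10^8 m³ / (0.23 × 3.14 × 10^8 m²) = 3.946 m

Δh ≈ 3.95 m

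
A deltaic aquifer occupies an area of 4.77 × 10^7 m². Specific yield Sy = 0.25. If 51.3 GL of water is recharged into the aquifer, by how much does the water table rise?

Δh ≈ 4.3 m

ΔV = 51.3 GL = 5.13 × 10^7 m³
Δh = ΔV / (Sy × A) = 5.13 × 10^7 m³ / (0.25 × 4.77 × 10^7 m²) = 4.302 m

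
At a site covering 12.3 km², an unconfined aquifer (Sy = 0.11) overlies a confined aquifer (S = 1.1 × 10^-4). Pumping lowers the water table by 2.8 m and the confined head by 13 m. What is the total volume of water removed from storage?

A = 12.3 km² = 1.23 × 10^7 m²
Unconfined: ΔV_u = Sy × A × Δh_u = 0.11 × 1.23 × 10^7 × 2.8 = 3.788 × 10^6 m³
Confined: ΔV_c = S × A × Δh_c = 1.1 × 10^-4 × 1.23 × 10^7 × 13 = 17590 m³
Total ΔV = 3.788 × 10^6 + 17590 = 3.806 × 10^6 m³

ΔV ≈ 3.81 × 10^6 m³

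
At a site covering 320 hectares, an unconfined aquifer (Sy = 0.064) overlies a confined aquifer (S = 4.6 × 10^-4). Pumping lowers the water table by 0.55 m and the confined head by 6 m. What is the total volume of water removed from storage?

A = 320 hectares = 3.2 × 10^6 m²
Unconfined: ΔV_u = Sy × A × Δh_u = 0.064 × 3.2 × 10^6 × 0.55 = 1.126 × 10^5 m³
Confined: ΔV_c = S × A × Δh_c = 4.6 × 10^-4 × 3.2 × 10^6 × 6 = 8832 m³
Total ΔV = 1.126 × 10^5 + 8832 = 1.215 × 10^5 m³

ΔV ≈ 1.21 × 10^5 m³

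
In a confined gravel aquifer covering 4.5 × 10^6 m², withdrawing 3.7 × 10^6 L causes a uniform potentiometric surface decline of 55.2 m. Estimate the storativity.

ΔV = 3.7 × 10^6 L = 3700 m³
S = ΔV / (A × Δh) = 3700 m³ / (4.5 × 10^6 m² × 55.2 m) = 1.49 × 10^-5

S ≈ 1.5 × 10^-5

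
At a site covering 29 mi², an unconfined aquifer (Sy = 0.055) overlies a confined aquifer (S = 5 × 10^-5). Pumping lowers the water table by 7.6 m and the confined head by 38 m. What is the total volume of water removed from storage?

ΔV ≈ 3.15 × 10^7 m³

A = 29 mi² = 7.511 × 10^7 m²
Unconfined: ΔV_u = Sy × A × Δh_u = 0.055 × 7.511 × 10^7 × 7.6 = 3.14 × 10^7 m³
Confined: ΔV_c = S × A × Δh_c = 5 × 10^-5 × 7.511 × 10^7 × 38 = 1.427 × 10^5 m³
Total ΔV = 3.14 × 10^7 + 1.427 × 10^5 = 3.154 × 10^7 m³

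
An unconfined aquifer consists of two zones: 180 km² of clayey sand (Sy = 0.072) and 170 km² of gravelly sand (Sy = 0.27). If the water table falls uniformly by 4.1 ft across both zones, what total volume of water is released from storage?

ΔV ≈ 7.36 × 10^7 m³

A₁ = 180 km² = 1.8 × 10^8 m²; A₂ = 170 km² = 1.7 × 10^8 m²
Δh = 4.1 ft = 1.25 m
ΔV₁ = 0.072 × 1.8 × 10^8 × 1.25 = 1.62 × 10^7 m³
ΔV₂ = 0.27 × 1.7 × 10^8 × 1.25 = 5.736 × 10^7 m³
ΔV = ΔV₁ + ΔV₂ = 7.356 × 10^7 m³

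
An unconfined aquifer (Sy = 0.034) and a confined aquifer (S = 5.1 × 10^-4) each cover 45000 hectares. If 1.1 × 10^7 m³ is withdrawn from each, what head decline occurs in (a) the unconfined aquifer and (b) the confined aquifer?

Δh_u ≈ 0.719 m; Δh_c ≈ 47.9 m

A = 45000 hectares = 4.5 × 10^8 m²
Unconfined: Δh_u = ΔV/(Sy·A) = 1.1 × 10^7/(0.034 × 4.5 × 10^8) = 0.719 m
Confined: Δh_c = ΔV/(S·A) = 1.1 × 10^7/(5.1 × 10^-4 × 4.5 × 10^8) = 47.93 m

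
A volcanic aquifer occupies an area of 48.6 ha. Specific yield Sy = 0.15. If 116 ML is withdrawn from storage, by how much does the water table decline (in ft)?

Δh ≈ 5.22 ft

A = 48.6 ha = 4.86 × 10^5 m²
ΔV = 116 ML = 1.16 × 10^5 m³
Δh = ΔV / (Sy × A) = 1.16 × 10^5 m³ / (0.15 × 4.86 × 10^5 m²) = 1.591 m
Δh = 1.591 m = 5.221 ft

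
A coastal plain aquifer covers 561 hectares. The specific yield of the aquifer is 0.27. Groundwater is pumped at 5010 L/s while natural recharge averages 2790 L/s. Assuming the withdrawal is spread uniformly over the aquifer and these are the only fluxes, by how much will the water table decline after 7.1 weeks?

A = 561 hectares = 5.61 × 10^6 m²
Net abstraction = 5010 − 2790 = 2220 L/s
Q_net = 2220 L/s = 1.918 × 10^5 m³/d
t = 7.1 weeks = 49.7 d
ΔV = Q × t = 1.918 × 10^5 m³/d × 49.7 d = 9.533 × 10^6 m³
Δh = ΔV / (Sy × A) = 9.533 × 10^6 / (0.27 × 5.61 × 10^6) = 6.294 m

Δh ≈ 6.29 m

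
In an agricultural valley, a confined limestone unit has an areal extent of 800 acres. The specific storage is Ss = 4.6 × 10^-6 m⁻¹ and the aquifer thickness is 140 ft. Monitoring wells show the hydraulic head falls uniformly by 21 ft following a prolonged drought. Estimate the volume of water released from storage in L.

b = 140 ft = 42.67 m
S = Ss × b = 4.6 × 10^-6 m⁻¹ × 42.67 m = 1.963 × 10^-4
A = 800 acres = 3.237 × 10^6 m²
Δh = 21 ft = 6.401 m
ΔV = S × A × Δh = 1.963 × 10^-4 × 3.237 × 10^6 m² × 6.401 m = 4068 m³
ΔV = 4068 m³ = 4.068 × 10^6 L

ΔV ≈ 4.07 × 10^6 L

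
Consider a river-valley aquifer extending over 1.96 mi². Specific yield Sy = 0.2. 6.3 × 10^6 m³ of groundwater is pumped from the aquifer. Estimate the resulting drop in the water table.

A = 1.96 mi² = 5.076 × 10^6 m²
Δh = ΔV / (Sy × A) = 6.3 × 10^6 m³ / (0.2 × 5.076 × 10^6 m²) = 6.205 m

Δh ≈ 6.21 m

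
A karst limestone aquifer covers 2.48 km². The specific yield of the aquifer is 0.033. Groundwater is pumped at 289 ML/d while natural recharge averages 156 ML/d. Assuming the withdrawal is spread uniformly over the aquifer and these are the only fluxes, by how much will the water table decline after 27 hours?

A = 2.48 km² = 2.48 × 10^6 m²
Net abstraction = 289 − 156 = 133 ML/d
Q_net = 133 ML/d = 1.33 × 10^5 m³/d
t = 27 hours = 1.125 d
ΔV = Q × t = 1.33 × 10^5 m³/d × 1.125 d = 1.496 × 10^5 m³
Δh = ΔV / (Sy × A) = 1.496 × 10^5 / (0.033 × 2.48 × 10^6) = 1.828 m

Δh ≈ 1.83 m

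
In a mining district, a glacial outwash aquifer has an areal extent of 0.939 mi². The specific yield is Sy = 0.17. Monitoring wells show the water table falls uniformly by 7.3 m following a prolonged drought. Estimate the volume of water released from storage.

A = 0.939 mi² = 2.432 × 10^6 m²
ΔV = Sy × A × Δh = 0.17 × 2.432 × 10^6 m² × 7.3 m = 3.018 × 10^6 m³

ΔV ≈ 3.02 × 10^6 m³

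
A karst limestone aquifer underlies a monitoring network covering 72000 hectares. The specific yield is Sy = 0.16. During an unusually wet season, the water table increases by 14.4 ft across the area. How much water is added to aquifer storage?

ΔV ≈ 5.06 × 10^8 m³

A = 72000 hectares = 7.2 × 10^8 m²
Δh = 14.4 ft = 4.389 m
ΔV = Sy × A × Δh = 0.16 × 7.2 × 10^8 m² × 4.389 m = 5.056 × 10^8 m³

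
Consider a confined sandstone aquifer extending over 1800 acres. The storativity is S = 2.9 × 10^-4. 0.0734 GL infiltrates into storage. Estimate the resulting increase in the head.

Δh ≈ 34.7 m

A = 1800 acres = 7.284 × 10^6 m²
ΔV = 0.0734 GL = 73400 m³
Δh = ΔV / (S × A) = 73400 m³ / (2.9 × 10^-4 × 7.284 × 10^6 m²) = 34.75 m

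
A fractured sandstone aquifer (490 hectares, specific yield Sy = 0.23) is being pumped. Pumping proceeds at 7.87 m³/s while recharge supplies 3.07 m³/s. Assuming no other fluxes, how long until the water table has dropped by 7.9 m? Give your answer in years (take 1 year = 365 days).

t ≈ 0.0588 years

A = 490 hectares = 4.9 × 10^6 m²
ΔV = Sy × A × Δh = 0.23 × 4.9 × 10^6 × 7.9 = 8.903 × 10^6 m³
Net withdrawal = 7.87 − 3.07 = 4.8 m³/s = 4.147 × 10^5 m³/d
t = ΔV / Q = 8.903 × 10^6 m³ / 4.147 × 10^5 m³/d = 21.47 d
t = 21.47 d ≈ 0.05882 years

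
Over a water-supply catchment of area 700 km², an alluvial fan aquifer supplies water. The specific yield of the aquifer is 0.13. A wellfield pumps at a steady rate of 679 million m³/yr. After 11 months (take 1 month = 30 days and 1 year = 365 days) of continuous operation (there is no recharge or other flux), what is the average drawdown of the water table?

Δh ≈ 6.75 m

A = 700 km² = 7 × 10^8 m²
Q = 679 million m³/yr = 1.86 × 10^6 m³/d
t = 11 months = 330 d
ΔV = Q × t = 1.86 × 10^6 m³/d × 330 d = 6.139 × 10^8 m³
Δh = ΔV / (Sy × A) = 6.139 × 10^8 / (0.13 × 7 × 10^8) = 6.746 m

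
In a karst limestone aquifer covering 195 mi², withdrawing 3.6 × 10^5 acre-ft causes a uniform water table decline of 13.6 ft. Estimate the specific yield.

A = 195 mi² = 5.05 × 10^8 m²
Δh = 13.6 ft = 4.145 m
ΔV = 3.6 × 10^5 acre-ft = 4.441 × 10^8 m³
Sy = ΔV / (A × Δh) = 4.441 × 10^8 m³ / (5.05 × 10^8 m² × 4.145 m) = 0.2121

Sy ≈ 0.21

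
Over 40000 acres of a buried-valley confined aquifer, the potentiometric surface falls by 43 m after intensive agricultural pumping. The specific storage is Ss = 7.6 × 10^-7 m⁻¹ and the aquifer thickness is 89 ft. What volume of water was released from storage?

b = 89 ft = 27.13 m
S = Ss × b = 7.6 × 10^-7 m⁻¹ × 27.13 m = 2.062 × 10^-5
A = 40000 acres = 1.619 × 10^8 m²
ΔV = S × A × Δh = 2.062 × 10^-5 × 1.619 × 10^8 m² × 43 m = 1.435 × 10^5 m³

ΔV ≈ 1.44 × 10^5 m³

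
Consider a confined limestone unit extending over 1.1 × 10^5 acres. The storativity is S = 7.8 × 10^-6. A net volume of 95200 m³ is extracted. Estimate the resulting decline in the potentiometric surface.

A = 1.1 × 10^5 acres = 4.452 × 10^8 m²
Δh = ΔV / (S × A) = 95200 m³ / (7.8 × 10^-6 × 4.452 × 10^8 m²) = 27.42 m

Δh ≈ 27.4 m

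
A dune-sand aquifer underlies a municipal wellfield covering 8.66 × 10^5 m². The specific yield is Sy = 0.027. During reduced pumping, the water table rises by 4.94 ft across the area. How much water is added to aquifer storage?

Δh = 4.94 ft = 1.506 m
ΔV = Sy × A × Δh = 0.027 × 8.66 × 10^5 m² × 1.506 m = 35210 m³

ΔV ≈ 35200 m³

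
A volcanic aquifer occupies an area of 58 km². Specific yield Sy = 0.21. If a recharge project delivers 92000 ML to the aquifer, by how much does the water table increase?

Δh ≈ 7.55 m

A = 58 km² = 5.8 × 10^7 m²
ΔV = 92000 ML = 9.2 × 10^7 m³
Δh = ΔV / (Sy × A) = 9.2 × 10^7 m³ / (0.21 × 5.8 × 10^7 m²) = 7.553 m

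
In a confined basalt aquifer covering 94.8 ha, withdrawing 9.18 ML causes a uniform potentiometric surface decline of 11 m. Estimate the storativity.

S ≈ 8.8 × 10^-4

A = 94.8 ha = 9.48 × 10^5 m²
ΔV = 9.18 ML = 9180 m³
S = ΔV / (A × Δh) = 9180 m³ / (9.48 × 10^5 m² × 11 m) = 8.803 × 10^-4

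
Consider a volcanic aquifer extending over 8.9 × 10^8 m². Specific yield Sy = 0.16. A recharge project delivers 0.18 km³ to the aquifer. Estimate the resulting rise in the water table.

ΔV = 0.18 km³ = 1.8 × 10^8 m³
Δh = ΔV / (Sy × A) = 1.8 × 10^8 m³ / (0.16 × 8.9 × 10^8 m²) = 1.264 m

Δh ≈ 1.26 m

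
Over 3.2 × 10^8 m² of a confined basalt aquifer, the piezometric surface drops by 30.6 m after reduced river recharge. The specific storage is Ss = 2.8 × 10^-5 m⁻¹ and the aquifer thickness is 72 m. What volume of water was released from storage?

ΔV ≈ 1.97 × 10^7 m³

S = Ss × b = 2.8 × 10^-5 m⁻¹ × 72 m = 2.016 × 10^-3
ΔV = S × A × Δh = 0.002016 × 3.2 × 10^8 m² × 30.6 m = 1.974 × 10^7 m³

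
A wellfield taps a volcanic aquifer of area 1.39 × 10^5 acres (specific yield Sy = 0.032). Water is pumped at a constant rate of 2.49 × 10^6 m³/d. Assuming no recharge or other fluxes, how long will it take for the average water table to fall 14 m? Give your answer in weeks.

t ≈ 14.5 weeks

A = 1.39 × 10^5 acres = 5.625 × 10^8 m²
ΔV = Sy × A × Δh = 0.032 × 5.625 × 10^8 × 14 = 2.52 × 10^8 m³
t = ΔV / Q = 2.52 × 10^8 m³ / 2.49 × 10^6 m³/d = 101.2 d
t = 101.2 d ≈ 14.46 weeks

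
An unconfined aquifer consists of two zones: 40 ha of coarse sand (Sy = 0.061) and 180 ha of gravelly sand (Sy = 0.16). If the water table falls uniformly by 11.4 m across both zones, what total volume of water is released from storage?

A₁ = 40 ha = 4 × 10^5 m²; A₂ = 180 ha = 1.8 × 10^6 m²
ΔV₁ = 0.061 × 4 × 10^5 × 11.4 = 2.782 × 10^5 m³
ΔV₂ = 0.16 × 1.8 × 10^6 × 11.4 = 3.283 × 10^6 m³
ΔV = ΔV₁ + ΔV₂ = 3.561 × 10^6 m³

ΔV ≈ 3.56 × 10^6 m³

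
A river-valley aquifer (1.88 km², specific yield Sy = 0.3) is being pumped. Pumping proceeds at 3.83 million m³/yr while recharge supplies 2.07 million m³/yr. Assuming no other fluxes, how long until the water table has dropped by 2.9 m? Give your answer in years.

A = 1.88 km² = 1.88 × 10^6 m²
ΔV = Sy × A × Δh = 0.3 × 1.88 × 10^6 × 2.9 = 1.636 × 10^6 m³
Net withdrawal = 3.83 − 2.07 = 1.76 million m³/yr = 4822 m³/d
t = ΔV / Q = 1.636 × 10^6 m³ / 4822 m³/d = 339.2 d
t = 339.2 d ≈ 0.9293 years

t ≈ 0.929 years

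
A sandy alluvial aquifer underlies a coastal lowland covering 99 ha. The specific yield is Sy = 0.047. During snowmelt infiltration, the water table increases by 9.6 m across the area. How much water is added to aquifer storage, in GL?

A = 99 ha = 9.9 × 10^5 m²
ΔV = Sy × A × Δh = 0.047 × 9.9 × 10^5 m² × 9.6 m = 4.467 × 10^5 m³
ΔV = 4.467 × 10^5 m³ = 0.4467 GL

ΔV ≈ 0.447 GL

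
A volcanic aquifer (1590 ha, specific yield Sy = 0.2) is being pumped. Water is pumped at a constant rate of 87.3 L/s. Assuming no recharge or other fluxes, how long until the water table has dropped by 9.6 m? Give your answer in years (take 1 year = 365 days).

A = 1590 ha = 1.59 × 10^7 m²
ΔV = Sy × A × Δh = 0.2 × 1.59 × 10^7 × 9.6 = 3.053 × 10^7 m³
Q = 87.3 L/s = 7543 m³/d
t = ΔV / Q = 3.053 × 10^7 m³ / 7543 m³/d = 4047 d
t = 4047 d ≈ 11.09 years

t ≈ 11.1 years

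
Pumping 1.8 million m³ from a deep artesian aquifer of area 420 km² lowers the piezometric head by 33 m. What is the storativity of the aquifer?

S ≈ 1.3 × 10^-4

A = 420 km² = 4.2 × 10^8 m²
ΔV = 1.8 million m³ = 1.8 × 10^6 m³
S = ΔV / (A × Δh) = 1.8 × 10^6 m³ / (4.2 × 10^8 m² × 33 m) = 1.299 × 10^-4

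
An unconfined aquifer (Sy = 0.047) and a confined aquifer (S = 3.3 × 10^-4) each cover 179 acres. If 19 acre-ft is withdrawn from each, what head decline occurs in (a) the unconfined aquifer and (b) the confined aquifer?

A = 179 acres = 7.244 × 10^5 m²
ΔV = 19 acre-ft = 23440 m³
Unconfined: Δh_u = ΔV/(Sy·A) = 23440/(0.047 × 7.244 × 10^5) = 0.6884 m
Confined: Δh_c = ΔV/(S·A) = 23440/(3.3 × 10^-4 × 7.244 × 10^5) = 98.04 m

Δh_u ≈ 0.688 m; Δh_c ≈ 98 m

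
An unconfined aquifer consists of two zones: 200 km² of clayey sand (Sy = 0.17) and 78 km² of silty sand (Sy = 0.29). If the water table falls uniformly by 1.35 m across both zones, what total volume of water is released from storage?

ΔV ≈ 7.64 × 10^7 m³

A₁ = 200 km² = 2 × 10^8 m²; A₂ = 78 km² = 7.8 × 10^7 m²
ΔV₁ = 0.17 × 2 × 10^8 × 1.35 = 4.59 × 10^7 m³
ΔV₂ = 0.29 × 7.8 × 10^7 × 1.35 = 3.054 × 10^7 m³
ΔV = ΔV₁ + ΔV₂ = 7.644 × 10^7 m³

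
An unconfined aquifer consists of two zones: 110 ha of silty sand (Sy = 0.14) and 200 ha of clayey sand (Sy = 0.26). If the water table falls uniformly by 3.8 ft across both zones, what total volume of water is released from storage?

ΔV ≈ 7.81 × 10^5 m³

A₁ = 110 ha = 1.1 × 10^6 m²; A₂ = 200 ha = 2 × 10^6 m²
Δh = 3.8 ft = 1.158 m
ΔV₁ = 0.14 × 1.1 × 10^6 × 1.158 = 1.784 × 10^5 m³
ΔV₂ = 0.26 × 2 × 10^6 × 1.158 = 6.023 × 10^5 m³
ΔV = ΔV₁ + ΔV₂ = 7.807 × 10^5 m³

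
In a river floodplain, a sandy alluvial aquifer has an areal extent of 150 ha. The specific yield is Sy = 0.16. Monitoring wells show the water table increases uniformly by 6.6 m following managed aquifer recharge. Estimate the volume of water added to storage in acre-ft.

ΔV ≈ 1280 acre-ft

A = 150 ha = 1.5 × 10^6 m²
ΔV = Sy × A × Δh = 0.16 × 1.5 × 10^6 m² × 6.6 m = 1.584 × 10^6 m³
ΔV = 1.584 × 10^6 m³ = 1284 acre-ft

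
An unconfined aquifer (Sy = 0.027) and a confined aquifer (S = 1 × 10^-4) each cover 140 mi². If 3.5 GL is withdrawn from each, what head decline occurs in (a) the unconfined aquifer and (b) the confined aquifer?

Δh_u ≈ 0.358 m; Δh_c ≈ 96.5 m

A = 140 mi² = 3.626 × 10^8 m²
ΔV = 3.5 GL = 3.5 × 10^6 m³
Unconfined: Δh_u = ΔV/(Sy·A) = 3.5 × 10^6/(0.027 × 3.626 × 10^8) = 0.3575 m
Confined: Δh_c = ΔV/(S·A) = 3.5 × 10^6/(1 × 10^-4 × 3.626 × 10^8) = 96.53 m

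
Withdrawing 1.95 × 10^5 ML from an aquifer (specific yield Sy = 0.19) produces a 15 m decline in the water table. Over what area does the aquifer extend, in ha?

ΔV = 1.95 × 10^5 ML = 1.95 × 10^8 m³
A = ΔV / (Sy × Δh) = 1.95 × 10^8 / (0.19 × 15) = 6.842 × 10^7 m²
A = 6.842 × 10^7 m² = 6842 ha

A ≈ 6840 ha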